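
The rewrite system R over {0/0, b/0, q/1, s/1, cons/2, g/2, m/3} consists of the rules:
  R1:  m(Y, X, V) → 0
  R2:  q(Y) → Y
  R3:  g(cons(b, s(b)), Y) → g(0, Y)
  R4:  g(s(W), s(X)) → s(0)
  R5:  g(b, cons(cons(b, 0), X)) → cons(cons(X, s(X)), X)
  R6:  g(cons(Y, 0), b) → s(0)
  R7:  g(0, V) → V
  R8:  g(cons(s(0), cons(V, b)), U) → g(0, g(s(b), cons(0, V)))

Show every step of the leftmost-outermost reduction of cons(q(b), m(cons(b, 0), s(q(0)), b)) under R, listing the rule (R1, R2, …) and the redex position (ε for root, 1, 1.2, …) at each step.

cons(b, 0)

1. cons(q(b), m(cons(b, 0), s(q(0)), b))  →  cons(b, m(cons(b, 0), s(q(0)), b))   [R2 at 1]
2. cons(b, m(cons(b, 0), s(q(0)), b))  →  cons(b, 0)   [R1 at 2]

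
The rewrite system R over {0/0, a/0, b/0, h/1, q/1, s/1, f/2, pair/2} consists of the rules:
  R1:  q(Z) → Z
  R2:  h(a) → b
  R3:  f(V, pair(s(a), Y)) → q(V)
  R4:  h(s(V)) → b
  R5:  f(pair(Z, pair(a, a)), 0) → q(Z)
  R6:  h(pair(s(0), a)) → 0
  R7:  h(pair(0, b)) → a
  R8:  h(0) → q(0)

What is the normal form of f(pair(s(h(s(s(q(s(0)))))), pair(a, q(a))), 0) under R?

1. f(pair(s(h(s(s(q(s(0)))))), pair(a, q(a))), 0)  →  f(pair(s(b), pair(a, q(a))), 0)   [R4 at 1.1.1]
2. f(pair(s(b), pair(a, q(a))), 0)  →  f(pair(s(b), pair(a, a)), 0)   [R1 at 1.2.2]
3. f(pair(s(b), pair(a, a)), 0)  →  q(s(b))   [R5 at ε]
4. q(s(b))  →  s(b)   [R1 at ε]

s(b)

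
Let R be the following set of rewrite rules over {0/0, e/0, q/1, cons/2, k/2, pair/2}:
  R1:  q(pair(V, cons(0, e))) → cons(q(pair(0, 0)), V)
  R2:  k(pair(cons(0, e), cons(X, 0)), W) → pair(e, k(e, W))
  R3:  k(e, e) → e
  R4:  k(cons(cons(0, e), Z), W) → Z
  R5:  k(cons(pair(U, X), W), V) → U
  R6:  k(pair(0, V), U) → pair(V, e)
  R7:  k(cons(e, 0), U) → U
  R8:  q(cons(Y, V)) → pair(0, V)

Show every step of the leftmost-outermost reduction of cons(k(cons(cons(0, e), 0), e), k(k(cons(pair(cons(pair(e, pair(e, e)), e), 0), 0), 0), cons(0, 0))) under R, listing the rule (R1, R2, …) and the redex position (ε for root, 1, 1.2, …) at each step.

cons(0, e)

1. cons(k(cons(cons(0, e), 0), e), k(k(cons(pair(cons(pair(e, pair(e, e)), e), 0), 0), 0), cons(0, 0)))  →  cons(0, k(k(cons(pair(cons(pair(e, pair(e, e)), e), 0), 0), 0), cons(0, 0)))   [R4 at 1]
2. cons(0, k(k(cons(pair(cons(pair(e, pair(e, e)), e), 0), 0), 0), cons(0, 0)))  →  cons(0, k(cons(pair(e, pair(e, e)), e), cons(0, 0)))   [R5 at 2.1]
3. cons(0, k(cons(pair(e, pair(e, e)), e), cons(0, 0)))  →  cons(0, e)   [R5 at 2]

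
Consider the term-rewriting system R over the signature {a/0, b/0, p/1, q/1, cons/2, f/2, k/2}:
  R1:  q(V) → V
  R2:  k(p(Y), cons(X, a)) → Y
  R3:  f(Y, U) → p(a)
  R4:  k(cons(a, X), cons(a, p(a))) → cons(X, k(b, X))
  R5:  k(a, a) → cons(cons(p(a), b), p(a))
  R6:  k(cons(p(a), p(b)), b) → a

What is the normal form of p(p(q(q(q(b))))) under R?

p(p(b))

1. p(p(q(q(q(b)))))  →  p(p(q(q(b))))   [R1 at 1.1]
2. p(p(q(q(b))))  →  p(p(q(b)))   [R1 at 1.1]
3. p(p(q(b)))  →  p(p(b))   [R1 at 1.1]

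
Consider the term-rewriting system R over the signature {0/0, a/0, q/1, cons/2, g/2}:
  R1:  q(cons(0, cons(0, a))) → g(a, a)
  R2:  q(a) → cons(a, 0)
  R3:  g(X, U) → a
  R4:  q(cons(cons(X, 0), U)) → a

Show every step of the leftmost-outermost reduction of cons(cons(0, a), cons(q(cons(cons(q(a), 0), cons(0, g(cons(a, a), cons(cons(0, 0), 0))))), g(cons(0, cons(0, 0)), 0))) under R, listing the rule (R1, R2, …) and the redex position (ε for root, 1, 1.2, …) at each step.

cons(cons(0, a), cons(a, a))

1. cons(cons(0, a), cons(q(cons(cons(q(a), 0), cons(0, g(cons(a, a), cons(cons(0, 0), 0))))), g(cons(0, cons(0, 0)), 0)))  →  cons(cons(0, a), cons(a, g(cons(0, cons(0, 0)), 0)))   [R4 at 2.1]
2. cons(cons(0, a), cons(a, g(cons(0, cons(0, 0)), 0)))  →  cons(cons(0, a), cons(a, a))   [R3 at 2.2]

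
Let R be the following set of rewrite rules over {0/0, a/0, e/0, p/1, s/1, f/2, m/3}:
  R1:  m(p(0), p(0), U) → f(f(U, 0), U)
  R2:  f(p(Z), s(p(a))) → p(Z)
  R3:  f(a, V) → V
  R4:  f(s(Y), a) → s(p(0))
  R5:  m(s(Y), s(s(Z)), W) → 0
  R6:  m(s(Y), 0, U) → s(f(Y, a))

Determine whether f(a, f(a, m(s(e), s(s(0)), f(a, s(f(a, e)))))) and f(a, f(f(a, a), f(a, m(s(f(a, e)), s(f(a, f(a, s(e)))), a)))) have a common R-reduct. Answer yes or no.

Reduce t₁ = f(a, f(a, m(s(e), s(s(0)), f(a, s(f(a, e)))))):
1. f(a, f(a, m(s(e), s(s(0)), f(a, s(f(a, e))))))  →  f(a, m(s(e), s(s(0)), f(a, s(f(a, e)))))   [R3 at ε]
2. f(a, m(s(e), s(s(0)), f(a, s(f(a, e)))))  →  m(s(e), s(s(0)), f(a, s(f(a, e))))   [R3 at ε]
3. m(s(e), s(s(0)), f(a, s(f(a, e))))  →  0   [R5 at ε]

Reduce t₂ = f(a, f(f(a, a), f(a, m(s(f(a, e)), s(f(a, f(a, s(e)))), a)))):
1. f(a, f(f(a, a), f(a, m(s(f(a, e)), s(f(a, f(a, s(e)))), a))))  →  f(f(a, a), f(a, m(s(f(a, e)), s(f(a, f(a, s(e)))), a)))   [R3 at ε]
2. f(f(a, a), f(a, m(s(f(a, e)), s(f(a, f(a, s(e)))), a)))  →  f(a, f(a, m(s(f(a, e)), s(f(a, f(a, s(e)))), a)))   [R3 at 1]
3. f(a, f(a, m(s(f(a, e)), s(f(a, f(a, s(e)))), a)))  →  f(a, m(s(f(a, e)), s(f(a, f(a, s(e)))), a))   [R3 at ε]
4. f(a, m(s(f(a, e)), s(f(a, f(a, s(e)))), a))  →  m(s(f(a, e)), s(f(a, f(a, s(e)))), a)   [R3 at ε]
5. m(s(f(a, e)), s(f(a, f(a, s(e)))), a)  →  m(s(e), s(f(a, f(a, s(e)))), a)   [R3 at 1.1]
6. m(s(e), s(f(a, f(a, s(e)))), a)  →  m(s(e), s(f(a, s(e))), a)   [R3 at 2.1]
7. m(s(e), s(f(a, s(e))), a)  →  m(s(e), s(s(e)), a)   [R3 at 2.1]
8. m(s(e), s(s(e)), a)  →  0   [R5 at ε]

yes — NF(t₁) = 0, NF(t₂) = 0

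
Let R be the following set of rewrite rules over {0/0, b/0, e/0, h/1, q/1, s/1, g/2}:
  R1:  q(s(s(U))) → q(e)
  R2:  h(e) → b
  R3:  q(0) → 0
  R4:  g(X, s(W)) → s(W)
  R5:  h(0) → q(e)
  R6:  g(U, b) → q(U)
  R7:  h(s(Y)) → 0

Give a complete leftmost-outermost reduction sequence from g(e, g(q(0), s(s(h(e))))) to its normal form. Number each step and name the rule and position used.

1. g(e, g(q(0), s(s(h(e)))))  →  g(e, s(s(h(e))))   [R4 at 2]
2. g(e, s(s(h(e))))  →  s(s(h(e)))   [R4 at ε]
3. s(s(h(e)))  →  s(s(b))   [R2 at 1.1]

s(s(b))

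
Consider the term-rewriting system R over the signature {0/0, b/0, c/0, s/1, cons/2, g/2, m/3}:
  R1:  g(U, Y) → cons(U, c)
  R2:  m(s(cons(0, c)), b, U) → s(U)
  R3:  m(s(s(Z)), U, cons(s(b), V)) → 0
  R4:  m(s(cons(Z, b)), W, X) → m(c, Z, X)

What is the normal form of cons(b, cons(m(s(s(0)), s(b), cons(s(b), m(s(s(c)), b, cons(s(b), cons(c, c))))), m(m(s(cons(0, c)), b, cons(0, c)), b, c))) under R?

1. cons(b, cons(m(s(s(0)), s(b), cons(s(b), m(s(s(c)), b, cons(s(b), cons(c, c))))), m(m(s(cons(0, c)), b, cons(0, c)), b, c)))  →  cons(b, cons(0, m(m(s(cons(0, c)), b, cons(0, c)), b, c)))   [R3 at 2.1]
2. cons(b, cons(0, m(m(s(cons(0, c)), b, cons(0, c)), b, c)))  →  cons(b, cons(0, m(s(cons(0, c)), b, c)))   [R2 at 2.2.1]
3. cons(b, cons(0, m(s(cons(0, c)), b, c)))  →  cons(b, cons(0, s(c)))   [R2 at 2.2]

cons(b, cons(0, s(c)))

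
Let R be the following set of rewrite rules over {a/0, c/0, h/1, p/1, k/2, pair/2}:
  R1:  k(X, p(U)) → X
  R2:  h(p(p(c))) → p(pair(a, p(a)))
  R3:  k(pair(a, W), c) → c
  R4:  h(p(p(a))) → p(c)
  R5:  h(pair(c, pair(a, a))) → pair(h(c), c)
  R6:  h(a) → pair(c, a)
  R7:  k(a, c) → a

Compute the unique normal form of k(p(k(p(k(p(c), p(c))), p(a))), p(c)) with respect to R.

1. k(p(k(p(k(p(c), p(c))), p(a))), p(c))  →  p(k(p(k(p(c), p(c))), p(a)))   [R1 at ε]
2. p(k(p(k(p(c), p(c))), p(a)))  →  p(p(k(p(c), p(c))))   [R1 at 1]
3. p(p(k(p(c), p(c))))  →  p(p(p(c)))   [R1 at 1.1]

p(p(p(c)))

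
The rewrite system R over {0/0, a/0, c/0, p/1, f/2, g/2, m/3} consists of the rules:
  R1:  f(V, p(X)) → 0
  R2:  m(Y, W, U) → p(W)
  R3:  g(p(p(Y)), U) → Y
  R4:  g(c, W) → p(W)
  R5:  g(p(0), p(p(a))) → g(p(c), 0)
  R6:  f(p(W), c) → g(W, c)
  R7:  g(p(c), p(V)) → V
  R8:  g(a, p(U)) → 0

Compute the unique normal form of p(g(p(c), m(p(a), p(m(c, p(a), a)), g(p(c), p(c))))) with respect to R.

1. p(g(p(c), m(p(a), p(m(c, p(a), a)), g(p(c), p(c)))))  →  p(g(p(c), p(p(m(c, p(a), a)))))   [R2 at 1.2]
2. p(g(p(c), p(p(m(c, p(a), a)))))  →  p(p(m(c, p(a), a)))   [R7 at 1]
3. p(p(m(c, p(a), a)))  →  p(p(p(p(a))))   [R2 at 1.1]

p(p(p(p(a))))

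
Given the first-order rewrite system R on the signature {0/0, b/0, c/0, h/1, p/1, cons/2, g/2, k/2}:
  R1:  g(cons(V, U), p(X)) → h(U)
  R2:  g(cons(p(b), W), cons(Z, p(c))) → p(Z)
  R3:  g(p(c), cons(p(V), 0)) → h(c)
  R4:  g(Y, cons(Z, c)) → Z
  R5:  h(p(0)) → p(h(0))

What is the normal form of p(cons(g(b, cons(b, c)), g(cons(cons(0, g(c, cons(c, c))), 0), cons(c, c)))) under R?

p(cons(b, c))

1. p(cons(g(b, cons(b, c)), g(cons(cons(0, g(c, cons(c, c))), 0), cons(c, c))))  →  p(cons(b, g(cons(cons(0, g(c, cons(c, c))), 0), cons(c, c))))   [R4 at 1.1]
2. p(cons(b, g(cons(cons(0, g(c, cons(c, c))), 0), cons(c, c))))  →  p(cons(b, c))   [R4 at 1.2]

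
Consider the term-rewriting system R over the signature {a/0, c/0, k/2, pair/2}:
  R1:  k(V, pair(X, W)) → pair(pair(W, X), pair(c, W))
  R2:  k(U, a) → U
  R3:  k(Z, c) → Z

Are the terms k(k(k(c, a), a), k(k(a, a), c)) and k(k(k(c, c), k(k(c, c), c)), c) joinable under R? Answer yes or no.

Reduce t₁ = k(k(k(c, a), a), k(k(a, a), c)):
1. k(k(k(c, a), a), k(k(a, a), c))  →  k(k(c, a), k(k(a, a), c))   [R2 at 1]
2. k(k(c, a), k(k(a, a), c))  →  k(c, k(k(a, a), c))   [R2 at 1]
3. k(c, k(k(a, a), c))  →  k(c, k(a, a))   [R3 at 2]
4. k(c, k(a, a))  →  k(c, a)   [R2 at 2]
5. k(c, a)  →  c   [R2 at ε]

Reduce t₂ = k(k(k(c, c), k(k(c, c), c)), c):
1. k(k(k(c, c), k(k(c, c), c)), c)  →  k(k(c, c), k(k(c, c), c))   [R3 at ε]
2. k(k(c, c), k(k(c, c), c))  →  k(c, k(k(c, c), c))   [R3 at 1]
3. k(c, k(k(c, c), c))  →  k(c, k(c, c))   [R3 at 2]
4. k(c, k(c, c))  →  k(c, c)   [R3 at 2]
5. k(c, c)  →  c   [R3 at ε]

yes — NF(t₁) = c, NF(t₂) = c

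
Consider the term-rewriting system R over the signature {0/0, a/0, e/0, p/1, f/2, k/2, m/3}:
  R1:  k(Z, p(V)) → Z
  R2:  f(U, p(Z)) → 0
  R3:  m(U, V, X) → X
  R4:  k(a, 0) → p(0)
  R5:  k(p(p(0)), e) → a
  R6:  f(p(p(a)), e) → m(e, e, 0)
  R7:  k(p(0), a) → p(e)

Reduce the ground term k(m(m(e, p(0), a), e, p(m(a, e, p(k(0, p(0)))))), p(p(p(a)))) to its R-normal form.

p(p(0))

1. k(m(m(e, p(0), a), e, p(m(a, e, p(k(0, p(0)))))), p(p(p(a))))  →  m(m(e, p(0), a), e, p(m(a, e, p(k(0, p(0))))))   [R1 at ε]
2. m(m(e, p(0), a), e, p(m(a, e, p(k(0, p(0))))))  →  p(m(a, e, p(k(0, p(0)))))   [R3 at ε]
3. p(m(a, e, p(k(0, p(0)))))  →  p(p(k(0, p(0))))   [R3 at 1]
4. p(p(k(0, p(0))))  →  p(p(0))   [R1 at 1.1]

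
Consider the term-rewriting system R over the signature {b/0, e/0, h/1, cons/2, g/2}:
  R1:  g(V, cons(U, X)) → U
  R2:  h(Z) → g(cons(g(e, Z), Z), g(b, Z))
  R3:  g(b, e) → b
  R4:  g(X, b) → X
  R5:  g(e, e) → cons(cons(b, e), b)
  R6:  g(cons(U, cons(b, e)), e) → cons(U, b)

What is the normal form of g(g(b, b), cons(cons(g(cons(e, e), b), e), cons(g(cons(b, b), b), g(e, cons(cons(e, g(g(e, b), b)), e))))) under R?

cons(cons(e, e), e)

1. g(g(b, b), cons(cons(g(cons(e, e), b), e), cons(g(cons(b, b), b), g(e, cons(cons(e, g(g(e, b), b)), e)))))  →  cons(g(cons(e, e), b), e)   [R1 at ε]
2. cons(g(cons(e, e), b), e)  →  cons(cons(e, e), e)   [R4 at 1]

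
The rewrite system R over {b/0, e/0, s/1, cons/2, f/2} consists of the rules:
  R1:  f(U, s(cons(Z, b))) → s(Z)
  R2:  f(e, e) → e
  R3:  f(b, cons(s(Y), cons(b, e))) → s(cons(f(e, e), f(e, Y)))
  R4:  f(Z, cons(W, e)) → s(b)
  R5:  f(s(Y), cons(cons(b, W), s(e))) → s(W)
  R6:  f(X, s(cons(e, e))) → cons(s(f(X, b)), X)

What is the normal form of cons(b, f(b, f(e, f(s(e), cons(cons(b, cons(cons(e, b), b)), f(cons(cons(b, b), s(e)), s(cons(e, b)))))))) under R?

1. cons(b, f(b, f(e, f(s(e), cons(cons(b, cons(cons(e, b), b)), f(cons(cons(b, b), s(e)), s(cons(e, b))))))))  →  cons(b, f(b, f(e, f(s(e), cons(cons(b, cons(cons(e, b), b)), s(e))))))   [R1 at 2.2.2.2.2]
2. cons(b, f(b, f(e, f(s(e), cons(cons(b, cons(cons(e, b), b)), s(e))))))  →  cons(b, f(b, f(e, s(cons(cons(e, b), b)))))   [R5 at 2.2.2]
3. cons(b, f(b, f(e, s(cons(cons(e, b), b)))))  →  cons(b, f(b, s(cons(e, b))))   [R1 at 2.2]
4. cons(b, f(b, s(cons(e, b))))  →  cons(b, s(e))   [R1 at 2]

cons(b, s(e))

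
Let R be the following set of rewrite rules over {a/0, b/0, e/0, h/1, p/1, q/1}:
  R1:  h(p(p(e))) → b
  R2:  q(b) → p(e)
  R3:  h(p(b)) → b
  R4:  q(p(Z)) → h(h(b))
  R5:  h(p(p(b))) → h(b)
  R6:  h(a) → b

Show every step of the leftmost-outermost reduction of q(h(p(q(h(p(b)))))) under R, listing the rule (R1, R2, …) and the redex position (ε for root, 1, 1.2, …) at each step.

p(e)

1. q(h(p(q(h(p(b))))))  →  q(h(p(q(b))))   [R3 at 1.1.1.1]
2. q(h(p(q(b))))  →  q(h(p(p(e))))   [R2 at 1.1.1]
3. q(h(p(p(e))))  →  q(b)   [R1 at 1]
4. q(b)  →  p(e)   [R2 at ε]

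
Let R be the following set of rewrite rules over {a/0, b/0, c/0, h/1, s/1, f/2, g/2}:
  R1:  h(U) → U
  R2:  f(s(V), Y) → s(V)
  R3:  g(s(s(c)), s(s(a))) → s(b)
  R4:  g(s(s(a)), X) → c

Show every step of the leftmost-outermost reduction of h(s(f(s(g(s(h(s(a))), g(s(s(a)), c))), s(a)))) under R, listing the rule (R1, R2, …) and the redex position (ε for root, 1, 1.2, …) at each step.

s(s(c))

1. h(s(f(s(g(s(h(s(a))), g(s(s(a)), c))), s(a))))  →  s(f(s(g(s(h(s(a))), g(s(s(a)), c))), s(a)))   [R1 at ε]
2. s(f(s(g(s(h(s(a))), g(s(s(a)), c))), s(a)))  →  s(s(g(s(h(s(a))), g(s(s(a)), c))))   [R2 at 1]
3. s(s(g(s(h(s(a))), g(s(s(a)), c))))  →  s(s(g(s(s(a)), g(s(s(a)), c))))   [R1 at 1.1.1.1]
4. s(s(g(s(s(a)), g(s(s(a)), c))))  →  s(s(c))   [R4 at 1.1]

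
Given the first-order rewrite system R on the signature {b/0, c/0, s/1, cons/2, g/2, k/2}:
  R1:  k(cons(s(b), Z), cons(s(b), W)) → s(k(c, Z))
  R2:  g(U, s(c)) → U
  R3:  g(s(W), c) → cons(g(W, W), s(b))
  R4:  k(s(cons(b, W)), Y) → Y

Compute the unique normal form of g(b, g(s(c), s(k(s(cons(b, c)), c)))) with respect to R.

b

1. g(b, g(s(c), s(k(s(cons(b, c)), c))))  →  g(b, g(s(c), s(c)))   [R4 at 2.2.1]
2. g(b, g(s(c), s(c)))  →  g(b, s(c))   [R2 at 2]
3. g(b, s(c))  →  b   [R2 at ε]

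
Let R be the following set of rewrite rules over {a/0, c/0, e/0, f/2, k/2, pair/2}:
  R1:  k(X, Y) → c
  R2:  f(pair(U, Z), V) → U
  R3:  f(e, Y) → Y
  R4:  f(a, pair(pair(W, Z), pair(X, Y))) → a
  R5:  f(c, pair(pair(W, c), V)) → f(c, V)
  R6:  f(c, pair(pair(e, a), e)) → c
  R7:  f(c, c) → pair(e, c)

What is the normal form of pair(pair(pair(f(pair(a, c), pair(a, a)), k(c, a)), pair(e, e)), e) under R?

1. pair(pair(pair(f(pair(a, c), pair(a, a)), k(c, a)), pair(e, e)), e)  →  pair(pair(pair(a, k(c, a)), pair(e, e)), e)   [R2 at 1.1.1]
2. pair(pair(pair(a, k(c, a)), pair(e, e)), e)  →  pair(pair(pair(a, c), pair(e, e)), e)   [R1 at 1.1.2]

pair(pair(pair(a, c), pair(e, e)), e)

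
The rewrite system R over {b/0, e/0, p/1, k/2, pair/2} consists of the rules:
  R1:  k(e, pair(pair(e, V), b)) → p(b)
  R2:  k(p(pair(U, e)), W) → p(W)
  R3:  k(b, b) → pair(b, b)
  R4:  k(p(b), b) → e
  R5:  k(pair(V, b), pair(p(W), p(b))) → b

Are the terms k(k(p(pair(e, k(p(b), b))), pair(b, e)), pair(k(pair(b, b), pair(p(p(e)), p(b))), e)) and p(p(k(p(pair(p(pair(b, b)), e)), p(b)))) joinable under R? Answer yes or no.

no — NF(t₁) = p(pair(b, e)), NF(t₂) = p(p(p(p(b))))

Reduce t₁ = k(k(p(pair(e, k(p(b), b))), pair(b, e)), pair(k(pair(b, b), pair(p(p(e)), p(b))), e)):
1. k(k(p(pair(e, k(p(b), b))), pair(b, e)), pair(k(pair(b, b), pair(p(p(e)), p(b))), e))  →  k(k(p(pair(e, e)), pair(b, e)), pair(k(pair(b, b), pair(p(p(e)), p(b))), e))   [R4 at 1.1.1.2]
2. k(k(p(pair(e, e)), pair(b, e)), pair(k(pair(b, b), pair(p(p(e)), p(b))), e))  →  k(p(pair(b, e)), pair(k(pair(b, b), pair(p(p(e)), p(b))), e))   [R2 at 1]
3. k(p(pair(b, e)), pair(k(pair(b, b), pair(p(p(e)), p(b))), e))  →  p(pair(k(pair(b, b), pair(p(p(e)), p(b))), e))   [R2 at ε]
4. p(pair(k(pair(b, b), pair(p(p(e)), p(b))), e))  →  p(pair(b, e))   [R5 at 1.1]

Reduce t₂ = p(p(k(p(pair(p(pair(b, b)), e)), p(b)))):
1. p(p(k(p(pair(p(pair(b, b)), e)), p(b))))  →  p(p(p(p(b))))   [R2 at 1.1]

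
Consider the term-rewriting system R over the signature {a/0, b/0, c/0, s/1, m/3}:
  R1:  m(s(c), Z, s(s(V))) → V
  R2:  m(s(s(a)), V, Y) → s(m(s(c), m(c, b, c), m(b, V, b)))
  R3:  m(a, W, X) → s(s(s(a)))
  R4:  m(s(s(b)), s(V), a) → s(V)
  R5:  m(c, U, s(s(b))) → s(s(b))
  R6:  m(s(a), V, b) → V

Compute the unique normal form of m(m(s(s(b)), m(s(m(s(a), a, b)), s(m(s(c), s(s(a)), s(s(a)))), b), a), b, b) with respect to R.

1. m(m(s(s(b)), m(s(m(s(a), a, b)), s(m(s(c), s(s(a)), s(s(a)))), b), a), b, b)  →  m(m(s(s(b)), m(s(a), s(m(s(c), s(s(a)), s(s(a)))), b), a), b, b)   [R6 at 1.2.1.1]
2. m(m(s(s(b)), m(s(a), s(m(s(c), s(s(a)), s(s(a)))), b), a), b, b)  →  m(m(s(s(b)), s(m(s(c), s(s(a)), s(s(a)))), a), b, b)   [R6 at 1.2]
3. m(m(s(s(b)), s(m(s(c), s(s(a)), s(s(a)))), a), b, b)  →  m(s(m(s(c), s(s(a)), s(s(a)))), b, b)   [R4 at 1]
4. m(s(m(s(c), s(s(a)), s(s(a)))), b, b)  →  m(s(a), b, b)   [R1 at 1.1]
5. m(s(a), b, b)  →  b   [R6 at ε]

b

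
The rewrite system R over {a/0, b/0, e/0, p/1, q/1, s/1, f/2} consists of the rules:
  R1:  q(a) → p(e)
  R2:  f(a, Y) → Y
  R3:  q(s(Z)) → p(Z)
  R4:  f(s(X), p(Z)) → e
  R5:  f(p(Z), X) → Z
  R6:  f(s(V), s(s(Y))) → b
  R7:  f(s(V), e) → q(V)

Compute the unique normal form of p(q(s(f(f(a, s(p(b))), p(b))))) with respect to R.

1. p(q(s(f(f(a, s(p(b))), p(b)))))  →  p(p(f(f(a, s(p(b))), p(b))))   [R3 at 1]
2. p(p(f(f(a, s(p(b))), p(b))))  →  p(p(f(s(p(b)), p(b))))   [R2 at 1.1.1]
3. p(p(f(s(p(b)), p(b))))  →  p(p(e))   [R4 at 1.1]

p(p(e))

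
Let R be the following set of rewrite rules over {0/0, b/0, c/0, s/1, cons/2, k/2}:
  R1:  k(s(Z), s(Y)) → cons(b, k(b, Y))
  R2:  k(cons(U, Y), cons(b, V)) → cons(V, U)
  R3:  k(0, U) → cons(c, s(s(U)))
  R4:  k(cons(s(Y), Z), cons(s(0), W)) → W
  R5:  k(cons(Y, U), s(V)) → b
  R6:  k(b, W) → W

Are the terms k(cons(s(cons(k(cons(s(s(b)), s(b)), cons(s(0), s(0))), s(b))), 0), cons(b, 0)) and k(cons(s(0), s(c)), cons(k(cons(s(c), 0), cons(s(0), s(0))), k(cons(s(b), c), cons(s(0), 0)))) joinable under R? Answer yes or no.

Reduce t₁ = k(cons(s(cons(k(cons(s(s(b)), s(b)), cons(s(0), s(0))), s(b))), 0), cons(b, 0)):
1. k(cons(s(cons(k(cons(s(s(b)), s(b)), cons(s(0), s(0))), s(b))), 0), cons(b, 0))  →  cons(0, s(cons(k(cons(s(s(b)), s(b)), cons(s(0), s(0))), s(b))))   [R2 at ε]
2. cons(0, s(cons(k(cons(s(s(b)), s(b)), cons(s(0), s(0))), s(b))))  →  cons(0, s(cons(s(0), s(b))))   [R4 at 2.1.1]

Reduce t₂ = k(cons(s(0), s(c)), cons(k(cons(s(c), 0), cons(s(0), s(0))), k(cons(s(b), c), cons(s(0), 0)))):
1. k(cons(s(0), s(c)), cons(k(cons(s(c), 0), cons(s(0), s(0))), k(cons(s(b), c), cons(s(0), 0))))  →  k(cons(s(0), s(c)), cons(s(0), k(cons(s(b), c), cons(s(0), 0))))   [R4 at 2.1]
2. k(cons(s(0), s(c)), cons(s(0), k(cons(s(b), c), cons(s(0), 0))))  →  k(cons(s(b), c), cons(s(0), 0))   [R4 at ε]
3. k(cons(s(b), c), cons(s(0), 0))  →  0   [R4 at ε]

no — NF(t₁) = cons(0, s(cons(s(0), s(b)))), NF(t₂) = 0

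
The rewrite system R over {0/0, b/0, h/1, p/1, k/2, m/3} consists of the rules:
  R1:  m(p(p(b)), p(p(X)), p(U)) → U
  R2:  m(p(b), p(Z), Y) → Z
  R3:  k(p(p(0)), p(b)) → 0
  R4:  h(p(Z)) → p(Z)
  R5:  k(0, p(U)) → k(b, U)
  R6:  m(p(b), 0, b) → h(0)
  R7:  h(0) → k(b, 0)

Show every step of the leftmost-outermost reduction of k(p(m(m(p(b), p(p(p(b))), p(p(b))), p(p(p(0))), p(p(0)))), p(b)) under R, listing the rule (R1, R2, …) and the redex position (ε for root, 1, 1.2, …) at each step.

1. k(p(m(m(p(b), p(p(p(b))), p(p(b))), p(p(p(0))), p(p(0)))), p(b))  →  k(p(m(p(p(b)), p(p(p(0))), p(p(0)))), p(b))   [R2 at 1.1.1]
2. k(p(m(p(p(b)), p(p(p(0))), p(p(0)))), p(b))  →  k(p(p(0)), p(b))   [R1 at 1.1]
3. k(p(p(0)), p(b))  →  0   [R3 at ε]

0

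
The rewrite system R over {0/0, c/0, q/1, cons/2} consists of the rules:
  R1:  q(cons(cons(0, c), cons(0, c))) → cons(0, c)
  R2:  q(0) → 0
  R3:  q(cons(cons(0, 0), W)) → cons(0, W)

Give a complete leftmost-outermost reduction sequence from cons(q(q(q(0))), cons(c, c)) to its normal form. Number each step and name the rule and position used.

cons(0, cons(c, c))

1. cons(q(q(q(0))), cons(c, c))  →  cons(q(q(0)), cons(c, c))   [R2 at 1.1.1]
2. cons(q(q(0)), cons(c, c))  →  cons(q(0), cons(c, c))   [R2 at 1.1]
3. cons(q(0), cons(c, c))  →  cons(0, cons(c, c))   [R2 at 1]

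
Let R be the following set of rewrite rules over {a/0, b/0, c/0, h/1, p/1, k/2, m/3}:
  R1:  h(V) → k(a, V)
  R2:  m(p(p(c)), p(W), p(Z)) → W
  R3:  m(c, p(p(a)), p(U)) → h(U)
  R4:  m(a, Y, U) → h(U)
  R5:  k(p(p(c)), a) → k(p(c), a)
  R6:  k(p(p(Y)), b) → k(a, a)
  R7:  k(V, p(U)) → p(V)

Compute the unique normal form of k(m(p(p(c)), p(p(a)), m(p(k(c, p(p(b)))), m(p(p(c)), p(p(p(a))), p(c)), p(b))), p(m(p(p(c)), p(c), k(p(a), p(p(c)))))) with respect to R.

p(p(a))

1. k(m(p(p(c)), p(p(a)), m(p(k(c, p(p(b)))), m(p(p(c)), p(p(p(a))), p(c)), p(b))), p(m(p(p(c)), p(c), k(p(a), p(p(c))))))  →  p(m(p(p(c)), p(p(a)), m(p(k(c, p(p(b)))), m(p(p(c)), p(p(p(a))), p(c)), p(b))))   [R7 at ε]
2. p(m(p(p(c)), p(p(a)), m(p(k(c, p(p(b)))), m(p(p(c)), p(p(p(a))), p(c)), p(b))))  →  p(m(p(p(c)), p(p(a)), m(p(p(c)), m(p(p(c)), p(p(p(a))), p(c)), p(b))))   [R7 at 1.3.1.1]
3. p(m(p(p(c)), p(p(a)), m(p(p(c)), m(p(p(c)), p(p(p(a))), p(c)), p(b))))  →  p(m(p(p(c)), p(p(a)), m(p(p(c)), p(p(a)), p(b))))   [R2 at 1.3.2]
4. p(m(p(p(c)), p(p(a)), m(p(p(c)), p(p(a)), p(b))))  →  p(m(p(p(c)), p(p(a)), p(a)))   [R2 at 1.3]
5. p(m(p(p(c)), p(p(a)), p(a)))  →  p(p(a))   [R2 at 1]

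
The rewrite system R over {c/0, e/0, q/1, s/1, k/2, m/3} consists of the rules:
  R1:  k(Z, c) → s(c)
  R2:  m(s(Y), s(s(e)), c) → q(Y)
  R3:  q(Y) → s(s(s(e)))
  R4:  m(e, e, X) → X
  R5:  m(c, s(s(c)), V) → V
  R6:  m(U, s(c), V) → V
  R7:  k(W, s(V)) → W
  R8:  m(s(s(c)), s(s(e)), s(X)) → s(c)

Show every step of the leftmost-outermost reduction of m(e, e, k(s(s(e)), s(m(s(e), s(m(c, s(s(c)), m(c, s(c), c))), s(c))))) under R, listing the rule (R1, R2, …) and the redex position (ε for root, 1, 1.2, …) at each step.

s(s(e))

1. m(e, e, k(s(s(e)), s(m(s(e), s(m(c, s(s(c)), m(c, s(c), c))), s(c)))))  →  k(s(s(e)), s(m(s(e), s(m(c, s(s(c)), m(c, s(c), c))), s(c))))   [R4 at ε]
2. k(s(s(e)), s(m(s(e), s(m(c, s(s(c)), m(c, s(c), c))), s(c))))  →  s(s(e))   [R7 at ε]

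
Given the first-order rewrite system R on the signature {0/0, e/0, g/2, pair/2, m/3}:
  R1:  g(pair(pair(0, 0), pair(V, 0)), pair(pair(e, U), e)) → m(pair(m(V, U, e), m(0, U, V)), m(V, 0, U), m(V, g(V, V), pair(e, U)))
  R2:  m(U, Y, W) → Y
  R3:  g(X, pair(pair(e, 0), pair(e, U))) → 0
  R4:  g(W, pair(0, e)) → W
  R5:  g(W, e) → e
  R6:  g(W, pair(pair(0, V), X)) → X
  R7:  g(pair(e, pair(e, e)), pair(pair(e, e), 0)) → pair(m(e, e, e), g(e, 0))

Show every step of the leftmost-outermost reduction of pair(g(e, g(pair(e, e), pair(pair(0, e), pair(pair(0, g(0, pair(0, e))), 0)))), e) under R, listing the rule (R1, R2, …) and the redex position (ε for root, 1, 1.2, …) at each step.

pair(0, e)

1. pair(g(e, g(pair(e, e), pair(pair(0, e), pair(pair(0, g(0, pair(0, e))), 0)))), e)  →  pair(g(e, pair(pair(0, g(0, pair(0, e))), 0)), e)   [R6 at 1.2]
2. pair(g(e, pair(pair(0, g(0, pair(0, e))), 0)), e)  →  pair(0, e)   [R6 at 1]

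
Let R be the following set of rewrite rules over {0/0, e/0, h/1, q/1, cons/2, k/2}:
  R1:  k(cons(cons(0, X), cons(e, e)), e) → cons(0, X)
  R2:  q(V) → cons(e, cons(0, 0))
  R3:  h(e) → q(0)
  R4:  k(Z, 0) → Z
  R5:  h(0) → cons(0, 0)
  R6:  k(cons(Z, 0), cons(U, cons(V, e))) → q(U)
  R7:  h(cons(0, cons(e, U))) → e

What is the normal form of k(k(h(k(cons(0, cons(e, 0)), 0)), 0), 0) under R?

e

1. k(k(h(k(cons(0, cons(e, 0)), 0)), 0), 0)  →  k(h(k(cons(0, cons(e, 0)), 0)), 0)   [R4 at ε]
2. k(h(k(cons(0, cons(e, 0)), 0)), 0)  →  h(k(cons(0, cons(e, 0)), 0))   [R4 at ε]
3. h(k(cons(0, cons(e, 0)), 0))  →  h(cons(0, cons(e, 0)))   [R4 at 1]
4. h(cons(0, cons(e, 0)))  →  e   [R7 at ε]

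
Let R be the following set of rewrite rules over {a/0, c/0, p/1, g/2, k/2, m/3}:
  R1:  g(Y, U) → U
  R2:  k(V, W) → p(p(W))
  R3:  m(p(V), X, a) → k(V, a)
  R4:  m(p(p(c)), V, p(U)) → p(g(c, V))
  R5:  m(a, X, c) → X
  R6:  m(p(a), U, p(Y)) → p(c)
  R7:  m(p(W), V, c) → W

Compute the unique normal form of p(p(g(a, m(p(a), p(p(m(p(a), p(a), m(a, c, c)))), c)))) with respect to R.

1. p(p(g(a, m(p(a), p(p(m(p(a), p(a), m(a, c, c)))), c))))  →  p(p(m(p(a), p(p(m(p(a), p(a), m(a, c, c)))), c)))   [R1 at 1.1]
2. p(p(m(p(a), p(p(m(p(a), p(a), m(a, c, c)))), c)))  →  p(p(a))   [R7 at 1.1]

p(p(a))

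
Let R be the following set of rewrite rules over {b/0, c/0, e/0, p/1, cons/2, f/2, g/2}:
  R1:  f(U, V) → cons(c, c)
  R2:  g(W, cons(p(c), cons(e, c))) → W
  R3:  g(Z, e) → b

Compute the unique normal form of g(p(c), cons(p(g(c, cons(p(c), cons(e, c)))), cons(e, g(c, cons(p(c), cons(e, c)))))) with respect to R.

p(c)

1. g(p(c), cons(p(g(c, cons(p(c), cons(e, c)))), cons(e, g(c, cons(p(c), cons(e, c))))))  →  g(p(c), cons(p(c), cons(e, g(c, cons(p(c), cons(e, c))))))   [R2 at 2.1.1]
2. g(p(c), cons(p(c), cons(e, g(c, cons(p(c), cons(e, c))))))  →  g(p(c), cons(p(c), cons(e, c)))   [R2 at 2.2.2]
3. g(p(c), cons(p(c), cons(e, c)))  →  p(c)   [R2 at ε]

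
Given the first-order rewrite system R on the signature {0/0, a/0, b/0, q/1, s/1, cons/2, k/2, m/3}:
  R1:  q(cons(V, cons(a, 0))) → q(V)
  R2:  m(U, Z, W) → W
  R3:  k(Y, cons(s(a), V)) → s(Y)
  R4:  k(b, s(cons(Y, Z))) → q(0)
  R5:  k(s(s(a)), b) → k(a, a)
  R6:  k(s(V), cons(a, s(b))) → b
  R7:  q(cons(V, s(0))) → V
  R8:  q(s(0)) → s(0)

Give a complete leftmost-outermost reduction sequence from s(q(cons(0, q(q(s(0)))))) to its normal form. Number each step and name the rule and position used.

s(0)

1. s(q(cons(0, q(q(s(0))))))  →  s(q(cons(0, q(s(0)))))   [R8 at 1.1.2.1]
2. s(q(cons(0, q(s(0)))))  →  s(q(cons(0, s(0))))   [R8 at 1.1.2]
3. s(q(cons(0, s(0))))  →  s(0)   [R7 at 1]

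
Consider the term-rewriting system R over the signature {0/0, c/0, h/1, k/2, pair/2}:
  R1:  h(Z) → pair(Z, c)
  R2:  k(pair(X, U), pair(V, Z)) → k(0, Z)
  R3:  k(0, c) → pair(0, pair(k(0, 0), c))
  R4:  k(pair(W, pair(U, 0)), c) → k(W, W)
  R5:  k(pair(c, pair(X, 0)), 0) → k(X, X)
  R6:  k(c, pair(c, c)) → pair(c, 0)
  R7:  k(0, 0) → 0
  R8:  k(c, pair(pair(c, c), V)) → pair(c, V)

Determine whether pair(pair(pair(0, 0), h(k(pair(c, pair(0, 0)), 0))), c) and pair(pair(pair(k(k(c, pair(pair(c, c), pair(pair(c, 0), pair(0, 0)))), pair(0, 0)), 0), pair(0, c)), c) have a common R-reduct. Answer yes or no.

yes — NF(t₁) = pair(pair(pair(0, 0), pair(0, c)), c), NF(t₂) = pair(pair(pair(0, 0), pair(0, c)), c)

Reduce t₁ = pair(pair(pair(0, 0), h(k(pair(c, pair(0, 0)), 0))), c):
1. pair(pair(pair(0, 0), h(k(pair(c, pair(0, 0)), 0))), c)  →  pair(pair(pair(0, 0), pair(k(pair(c, pair(0, 0)), 0), c)), c)   [R1 at 1.2]
2. pair(pair(pair(0, 0), pair(k(pair(c, pair(0, 0)), 0), c)), c)  →  pair(pair(pair(0, 0), pair(k(0, 0), c)), c)   [R5 at 1.2.1]
3. pair(pair(pair(0, 0), pair(k(0, 0), c)), c)  →  pair(pair(pair(0, 0), pair(0, c)), c)   [R7 at 1.2.1]

Reduce t₂ = pair(pair(pair(k(k(c, pair(pair(c, c), pair(pair(c, 0), pair(0, 0)))), pair(0, 0)), 0), pair(0, c)), c):
1. pair(pair(pair(k(k(c, pair(pair(c, c), pair(pair(c, 0), pair(0, 0)))), pair(0, 0)), 0), pair(0, c)), c)  →  pair(pair(pair(k(pair(c, pair(pair(c, 0), pair(0, 0))), pair(0, 0)), 0), pair(0, c)), c)   [R8 at 1.1.1.1]
2. pair(pair(pair(k(pair(c, pair(pair(c, 0), pair(0, 0))), pair(0, 0)), 0), pair(0, c)), c)  →  pair(pair(pair(k(0, 0), 0), pair(0, c)), c)   [R2 at 1.1.1]
3. pair(pair(pair(k(0, 0), 0), pair(0, c)), c)  →  pair(pair(pair(0, 0), pair(0, c)), c)   [R7 at 1.1.1]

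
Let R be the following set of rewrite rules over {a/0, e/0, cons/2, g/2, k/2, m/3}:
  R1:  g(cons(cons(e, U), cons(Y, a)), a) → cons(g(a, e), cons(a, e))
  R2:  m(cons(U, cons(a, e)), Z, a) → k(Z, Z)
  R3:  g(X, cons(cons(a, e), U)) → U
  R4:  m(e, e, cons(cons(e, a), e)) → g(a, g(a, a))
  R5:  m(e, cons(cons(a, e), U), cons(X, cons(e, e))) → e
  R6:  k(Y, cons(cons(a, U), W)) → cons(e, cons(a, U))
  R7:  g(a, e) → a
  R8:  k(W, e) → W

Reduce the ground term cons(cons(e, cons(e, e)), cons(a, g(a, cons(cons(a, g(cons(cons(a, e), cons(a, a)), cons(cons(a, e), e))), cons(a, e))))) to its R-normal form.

cons(cons(e, cons(e, e)), cons(a, cons(a, e)))

1. cons(cons(e, cons(e, e)), cons(a, g(a, cons(cons(a, g(cons(cons(a, e), cons(a, a)), cons(cons(a, e), e))), cons(a, e)))))  →  cons(cons(e, cons(e, e)), cons(a, g(a, cons(cons(a, e), cons(a, e)))))   [R3 at 2.2.2.1.2]
2. cons(cons(e, cons(e, e)), cons(a, g(a, cons(cons(a, e), cons(a, e)))))  →  cons(cons(e, cons(e, e)), cons(a, cons(a, e)))   [R3 at 2.2]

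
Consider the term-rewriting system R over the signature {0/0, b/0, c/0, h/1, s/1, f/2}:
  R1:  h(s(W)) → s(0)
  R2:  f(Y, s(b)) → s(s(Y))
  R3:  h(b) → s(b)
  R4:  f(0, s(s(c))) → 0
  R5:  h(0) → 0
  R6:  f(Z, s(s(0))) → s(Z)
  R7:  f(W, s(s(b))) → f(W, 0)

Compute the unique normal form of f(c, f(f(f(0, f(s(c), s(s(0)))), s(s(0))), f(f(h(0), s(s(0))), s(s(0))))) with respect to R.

s(c)

1. f(c, f(f(f(0, f(s(c), s(s(0)))), s(s(0))), f(f(h(0), s(s(0))), s(s(0)))))  →  f(c, f(s(f(0, f(s(c), s(s(0))))), f(f(h(0), s(s(0))), s(s(0)))))   [R6 at 2.1]
2. f(c, f(s(f(0, f(s(c), s(s(0))))), f(f(h(0), s(s(0))), s(s(0)))))  →  f(c, f(s(f(0, s(s(c)))), f(f(h(0), s(s(0))), s(s(0)))))   [R6 at 2.1.1.2]
3. f(c, f(s(f(0, s(s(c)))), f(f(h(0), s(s(0))), s(s(0)))))  →  f(c, f(s(0), f(f(h(0), s(s(0))), s(s(0)))))   [R4 at 2.1.1]
4. f(c, f(s(0), f(f(h(0), s(s(0))), s(s(0)))))  →  f(c, f(s(0), s(f(h(0), s(s(0))))))   [R6 at 2.2]
5. f(c, f(s(0), s(f(h(0), s(s(0))))))  →  f(c, f(s(0), s(s(h(0)))))   [R6 at 2.2.1]
6. f(c, f(s(0), s(s(h(0)))))  →  f(c, f(s(0), s(s(0))))   [R5 at 2.2.1.1]
7. f(c, f(s(0), s(s(0))))  →  f(c, s(s(0)))   [R6 at 2]
8. f(c, s(s(0)))  →  s(c)   [R6 at ε]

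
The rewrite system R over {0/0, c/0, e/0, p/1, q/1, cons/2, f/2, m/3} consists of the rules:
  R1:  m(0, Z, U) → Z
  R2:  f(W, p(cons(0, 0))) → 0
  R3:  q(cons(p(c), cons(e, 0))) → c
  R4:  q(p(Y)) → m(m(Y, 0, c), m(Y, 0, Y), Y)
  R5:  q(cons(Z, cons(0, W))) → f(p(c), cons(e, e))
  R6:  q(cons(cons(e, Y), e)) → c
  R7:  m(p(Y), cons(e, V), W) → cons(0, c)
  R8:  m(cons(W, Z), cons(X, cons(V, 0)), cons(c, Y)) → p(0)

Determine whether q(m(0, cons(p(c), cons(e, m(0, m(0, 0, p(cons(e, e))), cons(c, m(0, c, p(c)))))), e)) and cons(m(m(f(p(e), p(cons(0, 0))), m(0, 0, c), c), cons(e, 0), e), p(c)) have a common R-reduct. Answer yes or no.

Reduce t₁ = q(m(0, cons(p(c), cons(e, m(0, m(0, 0, p(cons(e, e))), cons(c, m(0, c, p(c)))))), e)):
1. q(m(0, cons(p(c), cons(e, m(0, m(0, 0, p(cons(e, e))), cons(c, m(0, c, p(c)))))), e))  →  q(cons(p(c), cons(e, m(0, m(0, 0, p(cons(e, e))), cons(c, m(0, c, p(c)))))))   [R1 at 1]
2. q(cons(p(c), cons(e, m(0, m(0, 0, p(cons(e, e))), cons(c, m(0, c, p(c)))))))  →  q(cons(p(c), cons(e, m(0, 0, p(cons(e, e))))))   [R1 at 1.2.2]
3. q(cons(p(c), cons(e, m(0, 0, p(cons(e, e))))))  →  q(cons(p(c), cons(e, 0)))   [R1 at 1.2.2]
4. q(cons(p(c), cons(e, 0)))  →  c   [R3 at ε]

Reduce t₂ = cons(m(m(f(p(e), p(cons(0, 0))), m(0, 0, c), c), cons(e, 0), e), p(c)):
1. cons(m(m(f(p(e), p(cons(0, 0))), m(0, 0, c), c), cons(e, 0), e), p(c))  →  cons(m(m(0, m(0, 0, c), c), cons(e, 0), e), p(c))   [R2 at 1.1.1]
2. cons(m(m(0, m(0, 0, c), c), cons(e, 0), e), p(c))  →  cons(m(m(0, 0, c), cons(e, 0), e), p(c))   [R1 at 1.1]
3. cons(m(m(0, 0, c), cons(e, 0), e), p(c))  →  cons(m(0, cons(e, 0), e), p(c))   [R1 at 1.1]
4. cons(m(0, cons(e, 0), e), p(c))  →  cons(cons(e, 0), p(c))   [R1 at 1]

no — NF(t₁) = c, NF(t₂) = cons(cons(e, 0), p(c))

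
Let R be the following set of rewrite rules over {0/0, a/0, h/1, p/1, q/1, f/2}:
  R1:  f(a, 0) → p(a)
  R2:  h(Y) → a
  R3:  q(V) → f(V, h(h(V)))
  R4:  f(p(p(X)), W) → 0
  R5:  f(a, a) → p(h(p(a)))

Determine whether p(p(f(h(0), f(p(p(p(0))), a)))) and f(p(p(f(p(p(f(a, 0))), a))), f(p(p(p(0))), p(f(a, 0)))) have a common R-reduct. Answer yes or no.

Reduce t₁ = p(p(f(h(0), f(p(p(p(0))), a)))):
1. p(p(f(h(0), f(p(p(p(0))), a))))  →  p(p(f(a, f(p(p(p(0))), a))))   [R2 at 1.1.1]
2. p(p(f(a, f(p(p(p(0))), a))))  →  p(p(f(a, 0)))   [R4 at 1.1.2]
3. p(p(f(a, 0)))  →  p(p(p(a)))   [R1 at 1.1]

Reduce t₂ = f(p(p(f(p(p(f(a, 0))), a))), f(p(p(p(0))), p(f(a, 0)))):
1. f(p(p(f(p(p(f(a, 0))), a))), f(p(p(p(0))), p(f(a, 0))))  →  0   [R4 at ε]

no — NF(t₁) = p(p(p(a))), NF(t₂) = 0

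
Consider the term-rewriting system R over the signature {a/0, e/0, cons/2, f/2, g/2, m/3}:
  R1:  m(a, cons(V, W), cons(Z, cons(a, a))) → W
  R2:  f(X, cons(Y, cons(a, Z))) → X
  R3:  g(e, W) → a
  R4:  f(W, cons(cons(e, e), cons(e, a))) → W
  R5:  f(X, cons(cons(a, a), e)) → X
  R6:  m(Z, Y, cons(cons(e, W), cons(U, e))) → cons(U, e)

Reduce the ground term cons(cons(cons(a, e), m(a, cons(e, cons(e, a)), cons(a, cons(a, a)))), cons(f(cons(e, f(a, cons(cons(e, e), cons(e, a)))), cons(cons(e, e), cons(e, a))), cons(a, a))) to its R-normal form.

1. cons(cons(cons(a, e), m(a, cons(e, cons(e, a)), cons(a, cons(a, a)))), cons(f(cons(e, f(a, cons(cons(e, e), cons(e, a)))), cons(cons(e, e), cons(e, a))), cons(a, a)))  →  cons(cons(cons(a, e), cons(e, a)), cons(f(cons(e, f(a, cons(cons(e, e), cons(e, a)))), cons(cons(e, e), cons(e, a))), cons(a, a)))   [R1 at 1.2]
2. cons(cons(cons(a, e), cons(e, a)), cons(f(cons(e, f(a, cons(cons(e, e), cons(e, a)))), cons(cons(e, e), cons(e, a))), cons(a, a)))  →  cons(cons(cons(a, e), cons(e, a)), cons(cons(e, f(a, cons(cons(e, e), cons(e, a)))), cons(a, a)))   [R4 at 2.1]
3. cons(cons(cons(a, e), cons(e, a)), cons(cons(e, f(a, cons(cons(e, e), cons(e, a)))), cons(a, a)))  →  cons(cons(cons(a, e), cons(e, a)), cons(cons(e, a), cons(a, a)))   [R4 at 2.1.2]

cons(cons(cons(a, e), cons(e, a)), cons(cons(e, a), cons(a, a)))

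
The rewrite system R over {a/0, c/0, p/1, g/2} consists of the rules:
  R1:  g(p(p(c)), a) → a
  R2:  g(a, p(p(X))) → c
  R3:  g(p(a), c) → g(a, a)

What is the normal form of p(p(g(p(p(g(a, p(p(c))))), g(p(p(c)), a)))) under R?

1. p(p(g(p(p(g(a, p(p(c))))), g(p(p(c)), a))))  →  p(p(g(p(p(c)), g(p(p(c)), a))))   [R2 at 1.1.1.1.1]
2. p(p(g(p(p(c)), g(p(p(c)), a))))  →  p(p(g(p(p(c)), a)))   [R1 at 1.1.2]
3. p(p(g(p(p(c)), a)))  →  p(p(a))   [R1 at 1.1]

p(p(a))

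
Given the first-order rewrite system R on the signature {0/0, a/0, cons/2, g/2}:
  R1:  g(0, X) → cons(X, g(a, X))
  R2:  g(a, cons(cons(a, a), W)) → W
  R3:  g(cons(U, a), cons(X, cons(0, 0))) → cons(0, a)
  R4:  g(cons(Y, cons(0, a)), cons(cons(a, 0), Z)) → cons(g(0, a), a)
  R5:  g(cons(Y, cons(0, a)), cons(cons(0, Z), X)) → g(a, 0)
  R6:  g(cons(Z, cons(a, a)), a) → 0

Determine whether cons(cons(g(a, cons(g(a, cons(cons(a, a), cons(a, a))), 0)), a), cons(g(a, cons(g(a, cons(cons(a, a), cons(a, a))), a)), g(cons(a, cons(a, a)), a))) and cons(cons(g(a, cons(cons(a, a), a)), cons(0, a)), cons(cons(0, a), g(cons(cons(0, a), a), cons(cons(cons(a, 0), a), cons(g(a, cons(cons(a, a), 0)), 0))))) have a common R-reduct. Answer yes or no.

Reduce t₁ = cons(cons(g(a, cons(g(a, cons(cons(a, a), cons(a, a))), 0)), a), cons(g(a, cons(g(a, cons(cons(a, a), cons(a, a))), a)), g(cons(a, cons(a, a)), a))):
1. cons(cons(g(a, cons(g(a, cons(cons(a, a), cons(a, a))), 0)), a), cons(g(a, cons(g(a, cons(cons(a, a), cons(a, a))), a)), g(cons(a, cons(a, a)), a)))  →  cons(cons(g(a, cons(cons(a, a), 0)), a), cons(g(a, cons(g(a, cons(cons(a, a), cons(a, a))), a)), g(cons(a, cons(a, a)), a)))   [R2 at 1.1.2.1]
2. cons(cons(g(a, cons(cons(a, a), 0)), a), cons(g(a, cons(g(a, cons(cons(a, a), cons(a, a))), a)), g(cons(a, cons(a, a)), a)))  →  cons(cons(0, a), cons(g(a, cons(g(a, cons(cons(a, a), cons(a, a))), a)), g(cons(a, cons(a, a)), a)))   [R2 at 1.1]
3. cons(cons(0, a), cons(g(a, cons(g(a, cons(cons(a, a), cons(a, a))), a)), g(cons(a, cons(a, a)), a)))  →  cons(cons(0, a), cons(g(a, cons(cons(a, a), a)), g(cons(a, cons(a, a)), a)))   [R2 at 2.1.2.1]
4. cons(cons(0, a), cons(g(a, cons(cons(a, a), a)), g(cons(a, cons(a, a)), a)))  →  cons(cons(0, a), cons(a, g(cons(a, cons(a, a)), a)))   [R2 at 2.1]
5. cons(cons(0, a), cons(a, g(cons(a, cons(a, a)), a)))  →  cons(cons(0, a), cons(a, 0))   [R6 at 2.2]

Reduce t₂ = cons(cons(g(a, cons(cons(a, a), a)), cons(0, a)), cons(cons(0, a), g(cons(cons(0, a), a), cons(cons(cons(a, 0), a), cons(g(a, cons(cons(a, a), 0)), 0))))):
1. cons(cons(g(a, cons(cons(a, a), a)), cons(0, a)), cons(cons(0, a), g(cons(cons(0, a), a), cons(cons(cons(a, 0), a), cons(g(a, cons(cons(a, a), 0)), 0)))))  →  cons(cons(a, cons(0, a)), cons(cons(0, a), g(cons(cons(0, a), a), cons(cons(cons(a, 0), a), cons(g(a, cons(cons(a, a), 0)), 0)))))   [R2 at 1.1]
2. cons(cons(a, cons(0, a)), cons(cons(0, a), g(cons(cons(0, a), a), cons(cons(cons(a, 0), a), cons(g(a, cons(cons(a, a), 0)), 0)))))  →  cons(cons(a, cons(0, a)), cons(cons(0, a), g(cons(cons(0, a), a), cons(cons(cons(a, 0), a), cons(0, 0)))))   [R2 at 2.2.2.2.1]
3. cons(cons(a, cons(0, a)), cons(cons(0, a), g(cons(cons(0, a), a), cons(cons(cons(a, 0), a), cons(0, 0)))))  →  cons(cons(a, cons(0, a)), cons(cons(0, a), cons(0, a)))   [R3 at 2.2]

no — NF(t₁) = cons(cons(0, a), cons(a, 0)), NF(t₂) = cons(cons(a, cons(0, a)), cons(cons(0, a), cons(0, a)))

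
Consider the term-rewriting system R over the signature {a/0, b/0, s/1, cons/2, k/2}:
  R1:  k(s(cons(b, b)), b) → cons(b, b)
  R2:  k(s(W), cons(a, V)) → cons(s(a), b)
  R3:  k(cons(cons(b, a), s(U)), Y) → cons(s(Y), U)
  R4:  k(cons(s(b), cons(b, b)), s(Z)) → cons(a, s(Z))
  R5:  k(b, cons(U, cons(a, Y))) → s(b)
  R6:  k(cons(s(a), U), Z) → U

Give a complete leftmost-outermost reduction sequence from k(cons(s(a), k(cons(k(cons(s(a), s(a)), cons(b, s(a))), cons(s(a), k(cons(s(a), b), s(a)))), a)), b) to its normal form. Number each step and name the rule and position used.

cons(s(a), b)

1. k(cons(s(a), k(cons(k(cons(s(a), s(a)), cons(b, s(a))), cons(s(a), k(cons(s(a), b), s(a)))), a)), b)  →  k(cons(k(cons(s(a), s(a)), cons(b, s(a))), cons(s(a), k(cons(s(a), b), s(a)))), a)   [R6 at ε]
2. k(cons(k(cons(s(a), s(a)), cons(b, s(a))), cons(s(a), k(cons(s(a), b), s(a)))), a)  →  k(cons(s(a), cons(s(a), k(cons(s(a), b), s(a)))), a)   [R6 at 1.1]
3. k(cons(s(a), cons(s(a), k(cons(s(a), b), s(a)))), a)  →  cons(s(a), k(cons(s(a), b), s(a)))   [R6 at ε]
4. cons(s(a), k(cons(s(a), b), s(a)))  →  cons(s(a), b)   [R6 at 2]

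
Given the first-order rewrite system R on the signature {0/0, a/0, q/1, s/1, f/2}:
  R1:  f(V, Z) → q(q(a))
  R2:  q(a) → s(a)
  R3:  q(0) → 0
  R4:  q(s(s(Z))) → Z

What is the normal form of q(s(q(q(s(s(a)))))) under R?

1. q(s(q(q(s(s(a))))))  →  q(s(q(a)))   [R4 at 1.1.1]
2. q(s(q(a)))  →  q(s(s(a)))   [R2 at 1.1]
3. q(s(s(a)))  →  a   [R4 at ε]

a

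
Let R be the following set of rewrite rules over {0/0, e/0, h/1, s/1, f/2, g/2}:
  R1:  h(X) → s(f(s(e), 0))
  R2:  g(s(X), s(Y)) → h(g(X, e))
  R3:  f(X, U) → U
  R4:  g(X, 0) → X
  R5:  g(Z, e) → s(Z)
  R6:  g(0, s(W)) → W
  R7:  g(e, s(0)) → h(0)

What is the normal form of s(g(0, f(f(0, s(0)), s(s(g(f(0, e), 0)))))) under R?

s(s(e))

1. s(g(0, f(f(0, s(0)), s(s(g(f(0, e), 0))))))  →  s(g(0, s(s(g(f(0, e), 0)))))   [R3 at 1.2]
2. s(g(0, s(s(g(f(0, e), 0)))))  →  s(s(g(f(0, e), 0)))   [R6 at 1]
3. s(s(g(f(0, e), 0)))  →  s(s(f(0, e)))   [R4 at 1.1]
4. s(s(f(0, e)))  →  s(s(e))   [R3 at 1.1]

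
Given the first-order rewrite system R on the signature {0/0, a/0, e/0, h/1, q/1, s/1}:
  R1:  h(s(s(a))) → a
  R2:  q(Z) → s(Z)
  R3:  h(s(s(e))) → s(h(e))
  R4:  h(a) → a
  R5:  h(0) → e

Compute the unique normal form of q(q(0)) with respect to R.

1. q(q(0))  →  s(q(0))   [R2 at ε]
2. s(q(0))  →  s(s(0))   [R2 at 1]

s(s(0))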